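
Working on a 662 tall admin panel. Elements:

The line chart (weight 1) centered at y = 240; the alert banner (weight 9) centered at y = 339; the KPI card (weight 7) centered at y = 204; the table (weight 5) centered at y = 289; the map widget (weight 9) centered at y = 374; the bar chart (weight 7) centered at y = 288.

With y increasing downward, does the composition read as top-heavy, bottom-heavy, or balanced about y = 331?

top-heavy

Weights sum to 1 + 9 + 7 + 5 + 9 + 7 = 38.
Σw·y = 11546; ȳ = 11546/38 ≈ 303.84.
303.8 lies above (smaller y than) the midline 331, so the layout is top-heavy.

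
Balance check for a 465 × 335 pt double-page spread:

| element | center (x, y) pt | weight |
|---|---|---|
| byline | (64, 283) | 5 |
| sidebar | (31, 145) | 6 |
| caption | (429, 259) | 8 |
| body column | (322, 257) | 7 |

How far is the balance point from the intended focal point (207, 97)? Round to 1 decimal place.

≈ 143.2 pt

Total weight = 5 + 6 + 8 + 7 = 26.
x-moment: 5·64 + 6·31 + 8·429 + 7·322 = 6192; centroid 6192/26 ≈ 238.15.
y-moment: 5·283 + 6·145 + 8·259 + 7·257 = 6156; centroid 6156/26 ≈ 236.77.
Offset from (207, 97): Δx ≈ 31.15, Δy ≈ 139.77; distance = √(Δx² + Δy²) ≈ 143.20.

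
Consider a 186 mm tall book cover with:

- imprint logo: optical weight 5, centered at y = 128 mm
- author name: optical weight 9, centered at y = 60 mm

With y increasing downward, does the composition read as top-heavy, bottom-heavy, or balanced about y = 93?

top-heavy

Total weight = 5 + 9 = 14.
y: (5·128 + 9·60) / 14 = 1180 / 14 ≈ 84.29
84.3 vs midline 93 → top-heavy.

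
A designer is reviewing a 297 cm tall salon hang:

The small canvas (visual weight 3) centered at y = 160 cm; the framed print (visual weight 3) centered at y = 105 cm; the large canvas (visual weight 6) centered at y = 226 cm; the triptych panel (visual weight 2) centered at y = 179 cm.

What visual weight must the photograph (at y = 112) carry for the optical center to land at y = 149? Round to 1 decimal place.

w ≈ 11.4

Fixed elements: Σw = 3 + 3 + 6 + 2 = 14, Σw·y = 3·160 + 3·105 + 6·226 + 2·179 = 2509.
Set Σw·y/Σw = 149: (2509 + 112w) = 149·(14 + w).
Rearranging, w·(112 − 149) = 149·14 − 2509 = -423, so w ≈ -423/-37 = 11.43.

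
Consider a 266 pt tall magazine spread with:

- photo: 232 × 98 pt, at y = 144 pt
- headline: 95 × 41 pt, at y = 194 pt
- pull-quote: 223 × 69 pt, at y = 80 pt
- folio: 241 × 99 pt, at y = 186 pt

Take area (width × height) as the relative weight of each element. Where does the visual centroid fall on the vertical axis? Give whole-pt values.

Areas → weights: photo 232·98 = 22736, headline 95·41 = 3895, pull-quote 223·69 = 15387, folio 241·99 = 23859; Σw = 65877.
y: (22736·144 + 3895·194 + 15387·80 + 23859·186) / 65877 = 9698348 / 65877 ≈ 147.22

y ≈ 147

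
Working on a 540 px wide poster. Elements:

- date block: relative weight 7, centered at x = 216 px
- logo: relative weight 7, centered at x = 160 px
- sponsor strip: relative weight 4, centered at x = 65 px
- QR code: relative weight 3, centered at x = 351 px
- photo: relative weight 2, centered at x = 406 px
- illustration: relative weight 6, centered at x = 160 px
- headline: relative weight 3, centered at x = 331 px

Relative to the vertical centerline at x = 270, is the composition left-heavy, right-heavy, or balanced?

Total weight = 7 + 7 + 4 + 3 + 2 + 6 + 3 = 32.
Σw·x = 6710; x̄ = 6710/32 ≈ 209.69.
209.7 lies left of the midline 270, so the layout is left-heavy.

left-heavy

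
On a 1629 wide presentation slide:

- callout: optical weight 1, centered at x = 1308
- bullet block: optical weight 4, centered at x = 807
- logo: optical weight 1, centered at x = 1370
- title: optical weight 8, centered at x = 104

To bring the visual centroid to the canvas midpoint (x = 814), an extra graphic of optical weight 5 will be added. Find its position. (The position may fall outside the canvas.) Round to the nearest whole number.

x ≈ 1746

With the extra graphic, Σw becomes 1 + 4 + 1 + 8 + 5 = 19.
x: need Σw·x = 19·814 = 15466. Existing = 1·1308 + 4·807 + 1·1370 + 8·104 = 6738. Remainder 8728 / 5 ≈ 1745.60.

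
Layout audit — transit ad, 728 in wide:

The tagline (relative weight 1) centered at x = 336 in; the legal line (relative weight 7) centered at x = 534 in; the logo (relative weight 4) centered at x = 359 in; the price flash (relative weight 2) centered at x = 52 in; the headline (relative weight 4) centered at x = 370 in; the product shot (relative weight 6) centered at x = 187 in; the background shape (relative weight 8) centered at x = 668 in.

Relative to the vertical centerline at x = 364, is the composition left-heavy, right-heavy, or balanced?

Weights sum to 1 + 7 + 4 + 2 + 4 + 6 + 8 = 32.
x-moment: 1·336 + 7·534 + 4·359 + 2·52 + 4·370 + 6·187 + 8·668 = 13560; centroid 13560/32 ≈ 423.75.
423.8 vs midline 364 → right-heavy.

right-heavy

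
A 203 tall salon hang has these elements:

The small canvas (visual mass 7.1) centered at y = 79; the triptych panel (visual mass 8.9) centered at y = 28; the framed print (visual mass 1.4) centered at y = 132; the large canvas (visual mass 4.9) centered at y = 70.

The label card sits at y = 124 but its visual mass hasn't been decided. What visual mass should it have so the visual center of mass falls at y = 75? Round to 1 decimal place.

Fixed elements: Σw = 7.1 + 8.9 + 1.4 + 4.9 = 22.3, Σw·y = 7.1·79 + 8.9·28 + 1.4·132 + 4.9·70 = 1337.9.
For the centroid to hit 75: (1337.9 + w·124) / (22.3 + w) = 75.
Rearranging, w·(124 − 75) = 75·22.3 − 1337.9 = 334.6, so w ≈ 334.6/49 = 6.83.

w ≈ 6.8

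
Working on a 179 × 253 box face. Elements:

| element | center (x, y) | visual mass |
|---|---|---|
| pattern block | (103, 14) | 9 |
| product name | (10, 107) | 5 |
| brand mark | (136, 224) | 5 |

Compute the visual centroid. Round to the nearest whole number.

(87, 94)

Weights sum to 9 + 5 + 5 = 19.
x-moment: 9·103 + 5·10 + 5·136 = 1657; centroid 1657/19 ≈ 87.21.
y-moment: 9·14 + 5·107 + 5·224 = 1781; centroid 1781/19 ≈ 93.74.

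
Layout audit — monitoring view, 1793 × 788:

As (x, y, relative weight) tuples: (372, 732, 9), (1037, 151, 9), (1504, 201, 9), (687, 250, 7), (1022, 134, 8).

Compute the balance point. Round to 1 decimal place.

Weights sum to 9 + 9 + 9 + 7 + 8 = 42.
x: (9·372 + 9·1037 + 9·1504 + 7·687 + 8·1022) / 42 = 39202 / 42 ≈ 933.38
y: (9·732 + 9·151 + 9·201 + 7·250 + 8·134) / 42 = 12578 / 42 ≈ 299.48

(933.4, 299.5)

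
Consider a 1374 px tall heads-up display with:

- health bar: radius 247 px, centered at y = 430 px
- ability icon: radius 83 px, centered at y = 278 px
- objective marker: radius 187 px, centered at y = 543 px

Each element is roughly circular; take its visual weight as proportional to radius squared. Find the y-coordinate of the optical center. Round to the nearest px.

Weights ∝ r²: health bar 247² = 61009, ability icon 83² = 6889, objective marker 187² = 34969; Σw = 102867.
y: (61009·430 + 6889·278 + 34969·543) / 102867 = 47137179 / 102867 ≈ 458.23

y ≈ 458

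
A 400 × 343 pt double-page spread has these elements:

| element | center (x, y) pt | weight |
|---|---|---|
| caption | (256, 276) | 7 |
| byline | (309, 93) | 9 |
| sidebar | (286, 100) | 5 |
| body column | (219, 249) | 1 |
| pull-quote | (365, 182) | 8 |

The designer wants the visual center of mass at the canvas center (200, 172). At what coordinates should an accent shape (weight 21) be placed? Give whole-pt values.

New total weight: (7 + 9 + 5 + 1 + 8) + 21 = 51.
x: need Σw·x = 51·200 = 10200. Existing = 7·256 + 9·309 + 5·286 + 1·219 + 8·365 = 9142. Remainder 1058 / 21 ≈ 50.38.
y: need Σw·y = 51·172 = 8772. Existing = 7·276 + 9·93 + 5·100 + 1·249 + 8·182 = 4974. Remainder 3798 / 21 ≈ 180.86.

(50, 181)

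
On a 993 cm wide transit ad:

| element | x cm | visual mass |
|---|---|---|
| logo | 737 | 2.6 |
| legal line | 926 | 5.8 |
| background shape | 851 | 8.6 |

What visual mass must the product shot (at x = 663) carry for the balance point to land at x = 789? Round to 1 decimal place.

Known weights sum to 2.6 + 5.8 + 8.6 = 17.0; their moment is 2.6·737 + 5.8·926 + 8.6·851 = 14605.6.
Set Σw·x/Σw = 789: (14605.6 + 663w) = 789·(17.0 + w).
Solving: w = (789·17.0 − 14605.6) / (663 − 789) = -1192.6 / -126 ≈ 9.47.

w ≈ 9.5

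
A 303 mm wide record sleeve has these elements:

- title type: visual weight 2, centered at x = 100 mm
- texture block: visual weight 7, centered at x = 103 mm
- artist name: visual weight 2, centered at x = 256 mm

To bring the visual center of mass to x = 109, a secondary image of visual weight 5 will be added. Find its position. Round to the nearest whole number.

x ≈ 62

With the secondary image, Σw becomes 2 + 7 + 2 + 5 = 16.
x: need Σw·x = 16·109 = 1744. Existing = 2·100 + 7·103 + 2·256 = 1433. Remainder 311 / 5 ≈ 62.20.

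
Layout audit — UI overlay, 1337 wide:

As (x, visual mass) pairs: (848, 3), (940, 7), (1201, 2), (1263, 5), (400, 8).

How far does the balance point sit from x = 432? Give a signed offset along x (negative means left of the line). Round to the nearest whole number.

≈ 410

Total weight = 3 + 7 + 2 + 5 + 8 = 25.
x-moment: 3·848 + 7·940 + 2·1201 + 5·1263 + 8·400 = 21041; centroid 21041/25 ≈ 841.64.
Offset from x = 432: 841.64 − 432 ≈ 409.64.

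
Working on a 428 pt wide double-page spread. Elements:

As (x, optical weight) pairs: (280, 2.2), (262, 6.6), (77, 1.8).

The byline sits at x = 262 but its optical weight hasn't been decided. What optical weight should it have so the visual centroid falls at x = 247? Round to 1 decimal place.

w ≈ 9.0

Fixed elements: Σw = 2.2 + 6.6 + 1.8 = 10.6, Σw·x = 2.2·280 + 6.6·262 + 1.8·77 = 2483.8.
For the centroid to hit 247: (2483.8 + w·262) / (10.6 + w) = 247.
Solving: w = (247·10.6 − 2483.8) / (262 − 247) = 134.4 / 15 ≈ 8.96.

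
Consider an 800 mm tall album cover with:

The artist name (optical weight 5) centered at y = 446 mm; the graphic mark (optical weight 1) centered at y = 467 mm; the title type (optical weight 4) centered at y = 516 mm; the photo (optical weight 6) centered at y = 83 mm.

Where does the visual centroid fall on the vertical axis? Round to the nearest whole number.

y ≈ 329

Total weight = 5 + 1 + 4 + 6 = 16.
y: (5·446 + 1·467 + 4·516 + 6·83) / 16 = 5259 / 16 ≈ 328.69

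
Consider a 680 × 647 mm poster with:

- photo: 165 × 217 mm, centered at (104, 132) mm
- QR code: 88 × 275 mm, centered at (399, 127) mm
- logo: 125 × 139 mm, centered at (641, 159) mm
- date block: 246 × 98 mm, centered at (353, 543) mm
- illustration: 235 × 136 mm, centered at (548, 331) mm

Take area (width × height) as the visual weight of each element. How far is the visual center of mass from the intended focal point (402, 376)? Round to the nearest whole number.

Taking area as weight: photo 165·217 = 35805, QR code 88·275 = 24200, logo 125·139 = 17375, date block 246·98 = 24108, illustration 235·136 = 31960. Sum 133448.
x: (35805·104 + 24200·399 + 17375·641 + 24108·353 + 31960·548) / 133448 = 50541099 / 133448 ≈ 378.73
y: (35805·132 + 24200·127 + 17375·159 + 24108·543 + 31960·331) / 133448 = 34231689 / 133448 ≈ 256.52
From (402, 376): dx = -23.27, dy = -119.48, so the distance is √(dx²+dy²) ≈ 121.73.

≈ 122 mm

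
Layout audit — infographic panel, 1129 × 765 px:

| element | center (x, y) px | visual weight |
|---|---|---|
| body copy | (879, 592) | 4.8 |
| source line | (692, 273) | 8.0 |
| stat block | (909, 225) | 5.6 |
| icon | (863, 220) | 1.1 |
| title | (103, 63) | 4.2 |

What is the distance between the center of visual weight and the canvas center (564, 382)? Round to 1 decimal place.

Total weight = 4.8 + 8.0 + 5.6 + 1.1 + 4.2 = 23.7.
x-moment: 4.8·879 + 8.0·692 + 5.6·909 + 1.1·863 + 4.2·103 = 16227.5; centroid 16227.5/23.7 ≈ 684.70.
y-moment: 4.8·592 + 8.0·273 + 5.6·225 + 1.1·220 + 4.2·63 = 6792.2; centroid 6792.2/23.7 ≈ 286.59.
Relative to (564, 382): Δ = (120.70, -95.41); |Δ| = √(120.70² + -95.41²) ≈ 153.86.

≈ 153.9 px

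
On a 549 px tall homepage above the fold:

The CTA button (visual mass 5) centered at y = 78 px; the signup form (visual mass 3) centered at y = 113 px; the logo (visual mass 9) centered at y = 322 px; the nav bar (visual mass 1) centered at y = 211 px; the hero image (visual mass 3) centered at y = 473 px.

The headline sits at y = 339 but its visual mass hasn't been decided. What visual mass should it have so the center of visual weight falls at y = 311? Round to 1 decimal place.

Known weights sum to 5 + 3 + 9 + 1 + 3 = 21; their moment is 5·78 + 3·113 + 9·322 + 1·211 + 3·473 = 5257.
For the centroid to hit 311: (5257 + w·339) / (21 + w) = 311.
Solving: w = (311·21 − 5257) / (339 − 311) = 1274 / 28 ≈ 45.50.

w ≈ 45.5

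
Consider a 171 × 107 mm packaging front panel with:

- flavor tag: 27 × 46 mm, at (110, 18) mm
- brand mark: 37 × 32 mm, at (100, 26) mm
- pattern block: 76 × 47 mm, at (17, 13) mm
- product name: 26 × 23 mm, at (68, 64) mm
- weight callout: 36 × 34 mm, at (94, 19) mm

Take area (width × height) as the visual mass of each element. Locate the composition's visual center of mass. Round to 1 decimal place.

(60.3, 20.6)

Areas: flavor tag 27·46 = 1242, brand mark 37·32 = 1184, pattern block 76·47 = 3572, product name 26·23 = 598, weight callout 36·34 = 1224. Total weight = 7820.
x: (1242·110 + 1184·100 + 3572·17 + 598·68 + 1224·94) / 7820 = 471464 / 7820 ≈ 60.29
y: (1242·18 + 1184·26 + 3572·13 + 598·64 + 1224·19) / 7820 = 161104 / 7820 ≈ 20.60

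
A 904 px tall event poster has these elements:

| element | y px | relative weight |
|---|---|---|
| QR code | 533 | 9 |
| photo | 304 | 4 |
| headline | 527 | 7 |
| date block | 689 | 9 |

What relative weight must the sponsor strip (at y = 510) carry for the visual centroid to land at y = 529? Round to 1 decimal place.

w ≈ 29.6

Fixed elements: Σw = 9 + 4 + 7 + 9 = 29, Σw·y = 9·533 + 4·304 + 7·527 + 9·689 = 15903.
For the centroid to hit 529: (15903 + w·510) / (29 + w) = 529.
So w = (529·29 − 15903)/(510 − 529) = -562/-19 ≈ 29.58.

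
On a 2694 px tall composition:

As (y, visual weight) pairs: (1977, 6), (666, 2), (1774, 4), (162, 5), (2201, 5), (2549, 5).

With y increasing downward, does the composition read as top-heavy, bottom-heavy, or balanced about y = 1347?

bottom-heavy

Total weight = 6 + 2 + 4 + 5 + 5 + 5 = 27.
Σw·y = 44850; ȳ = 44850/27 ≈ 1661.11.
1661.1 vs midline 1347 → bottom-heavy.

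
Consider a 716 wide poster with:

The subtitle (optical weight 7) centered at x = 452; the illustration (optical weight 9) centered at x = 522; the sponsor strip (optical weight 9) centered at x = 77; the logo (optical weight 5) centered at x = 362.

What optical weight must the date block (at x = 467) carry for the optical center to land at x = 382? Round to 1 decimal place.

Fixed elements: Σw = 7 + 9 + 9 + 5 = 30, Σw·x = 7·452 + 9·522 + 9·77 + 5·362 = 10365.
Balance at x = 382 requires (10365 + w·467) / (30 + w) = 382.
Rearranging, w·(467 − 382) = 382·30 − 10365 = 1095, so w ≈ 1095/85 = 12.88.

w ≈ 12.9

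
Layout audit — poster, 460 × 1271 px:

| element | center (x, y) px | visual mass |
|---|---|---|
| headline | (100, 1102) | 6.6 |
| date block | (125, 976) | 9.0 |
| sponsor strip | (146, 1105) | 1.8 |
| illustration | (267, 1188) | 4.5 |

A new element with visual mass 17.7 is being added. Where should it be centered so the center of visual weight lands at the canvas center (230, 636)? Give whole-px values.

(331, 101)

New total weight: (6.6 + 9.0 + 1.8 + 4.5) + 17.7 = 39.6.
x: need Σw·x = 39.6·230 = 9108.0. Existing = 6.6·100 + 9.0·125 + 1.8·146 + 4.5·267 = 3249.3. Remainder 5858.7 / 17.7 ≈ 331.00.
y: need Σw·y = 39.6·636 = 25185.6. Existing = 6.6·1102 + 9.0·976 + 1.8·1105 + 4.5·1188 = 23392.2. Remainder 1793.4 / 17.7 ≈ 101.32.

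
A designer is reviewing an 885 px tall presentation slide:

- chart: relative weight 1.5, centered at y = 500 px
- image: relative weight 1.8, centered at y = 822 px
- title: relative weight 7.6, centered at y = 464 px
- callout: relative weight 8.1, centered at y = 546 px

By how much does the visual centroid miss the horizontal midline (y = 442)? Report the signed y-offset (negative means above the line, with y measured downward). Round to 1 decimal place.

Total weight = 1.5 + 1.8 + 7.6 + 8.1 = 19.0.
Σw·y = 1.5·500 + 1.8·822 + 7.6·464 + 8.1·546 = 10178.6, so ȳ = 10178.6/19.0 ≈ 535.72.
Offset from y = 442: 535.72 − 442 ≈ 93.72.

≈ 93.7 px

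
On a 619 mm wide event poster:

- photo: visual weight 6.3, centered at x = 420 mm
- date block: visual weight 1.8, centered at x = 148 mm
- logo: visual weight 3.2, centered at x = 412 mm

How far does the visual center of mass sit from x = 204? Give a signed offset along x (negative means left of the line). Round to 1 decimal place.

≈ 170.4 mm

Total weight = 6.3 + 1.8 + 3.2 = 11.3.
Σw·x = 6.3·420 + 1.8·148 + 3.2·412 = 4230.8, so x̄ = 4230.8/11.3 ≈ 374.41.
Difference: 374.41 − 204 ≈ 170.41.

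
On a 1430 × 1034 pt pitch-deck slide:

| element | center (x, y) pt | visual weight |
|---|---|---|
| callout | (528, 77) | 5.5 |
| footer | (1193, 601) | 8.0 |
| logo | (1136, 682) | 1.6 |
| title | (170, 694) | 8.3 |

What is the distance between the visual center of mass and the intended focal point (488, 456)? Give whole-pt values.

Σw = 5.5 + 8.0 + 1.6 + 8.3 = 23.4.
x-moment: 5.5·528 + 8.0·1193 + 1.6·1136 + 8.3·170 = 15676.6; centroid 15676.6/23.4 ≈ 669.94.
y-moment: 5.5·77 + 8.0·601 + 1.6·682 + 8.3·694 = 12082.9; centroid 12082.9/23.4 ≈ 516.36.
Offset from (488, 456): Δx ≈ 181.94, Δy ≈ 60.36; distance = √(Δx² + Δy²) ≈ 191.69.

≈ 192 pt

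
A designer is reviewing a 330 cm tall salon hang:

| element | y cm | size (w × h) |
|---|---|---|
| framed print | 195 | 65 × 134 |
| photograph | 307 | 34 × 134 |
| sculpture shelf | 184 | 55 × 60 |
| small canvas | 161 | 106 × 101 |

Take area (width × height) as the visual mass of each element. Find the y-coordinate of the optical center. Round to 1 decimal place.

y ≈ 199.0

Areas → weights: framed print 65·134 = 8710, photograph 34·134 = 4556, sculpture shelf 55·60 = 3300, small canvas 106·101 = 10706; Σw = 27272.
Σw·y = 8710·195 + 4556·307 + 3300·184 + 10706·161 = 5428008, so ȳ = 5428008/27272 ≈ 199.03.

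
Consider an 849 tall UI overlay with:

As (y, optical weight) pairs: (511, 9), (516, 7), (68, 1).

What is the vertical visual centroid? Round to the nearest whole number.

y ≈ 487

Σw = 9 + 7 + 1 = 17.
y-moment: 9·511 + 7·516 + 1·68 = 8279; centroid 8279/17 ≈ 487.00.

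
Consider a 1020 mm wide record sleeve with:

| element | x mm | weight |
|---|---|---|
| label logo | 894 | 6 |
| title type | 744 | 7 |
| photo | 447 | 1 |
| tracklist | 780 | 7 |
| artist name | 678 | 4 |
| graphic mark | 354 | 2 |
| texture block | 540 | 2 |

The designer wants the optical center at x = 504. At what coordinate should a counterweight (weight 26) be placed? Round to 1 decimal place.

After adding the counterweight, total weight = 6 + 7 + 1 + 7 + 4 + 2 + 2 + 26 = 55.
x: need Σw·x = 55·504 = 27720. Existing = 6·894 + 7·744 + 1·447 + 7·780 + 4·678 + 2·354 + 2·540 = 20979. Remainder 6741 / 26 ≈ 259.27.

x ≈ 259.3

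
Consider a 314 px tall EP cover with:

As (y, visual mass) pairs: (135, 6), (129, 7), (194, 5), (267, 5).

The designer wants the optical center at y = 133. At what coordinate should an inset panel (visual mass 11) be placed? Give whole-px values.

y ≈ 46

New total weight: (6 + 7 + 5 + 5) + 11 = 34.
y: target moment 34×133 = 4522; current 6·135 + 7·129 + 5·194 + 5·267 = 4018; the inset panel supplies 504, so y = 504/11 ≈ 45.82.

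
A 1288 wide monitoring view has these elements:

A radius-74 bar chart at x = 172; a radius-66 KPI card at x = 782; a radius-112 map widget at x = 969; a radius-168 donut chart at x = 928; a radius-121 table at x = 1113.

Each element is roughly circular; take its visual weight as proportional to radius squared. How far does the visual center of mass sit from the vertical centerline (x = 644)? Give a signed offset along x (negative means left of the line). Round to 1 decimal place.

r² weights: bar chart 74² = 5476, KPI card 66² = 4356, map widget 112² = 12544, donut chart 168² = 28224, table 121² = 14641. Total = 65241.
Σw·x = 5476·172 + 4356·782 + 12544·969 + 28224·928 + 14641·1113 = 58990705, so x̄ = 58990705/65241 ≈ 904.20.
Offset from x = 644: 904.20 − 644 ≈ 260.20.

≈ 260.2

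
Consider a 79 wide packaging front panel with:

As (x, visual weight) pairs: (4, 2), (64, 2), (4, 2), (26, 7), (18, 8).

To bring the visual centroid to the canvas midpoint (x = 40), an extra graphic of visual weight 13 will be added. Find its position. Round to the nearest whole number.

With the extra graphic, Σw becomes 2 + 2 + 2 + 7 + 8 + 13 = 34.
Along x: (470 + 13·x) / 34 = 40 (existing moment 2·4 + 2·64 + 2·4 + 7·26 + 8·18 = 470) ⇒ x = (1360 − 470) / 13 ≈ 68.46.

x ≈ 68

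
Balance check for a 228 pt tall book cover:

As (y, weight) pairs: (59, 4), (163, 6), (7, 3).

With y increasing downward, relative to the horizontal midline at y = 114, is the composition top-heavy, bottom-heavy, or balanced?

top-heavy

Σw = 4 + 6 + 3 = 13.
y: (4·59 + 6·163 + 3·7) / 13 = 1235 / 13 ≈ 95.00
Since 95.0 is above (smaller y than) 114, the composition reads top-heavy.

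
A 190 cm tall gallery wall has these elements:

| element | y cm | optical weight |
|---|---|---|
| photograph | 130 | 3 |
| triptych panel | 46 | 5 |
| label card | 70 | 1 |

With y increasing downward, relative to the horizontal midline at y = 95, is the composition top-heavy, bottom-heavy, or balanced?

Total weight = 3 + 5 + 1 = 9.
y: (3·130 + 5·46 + 1·70) / 9 = 690 / 9 ≈ 76.67
Since 76.7 is above (smaller y than) 95, the composition reads top-heavy.

top-heavy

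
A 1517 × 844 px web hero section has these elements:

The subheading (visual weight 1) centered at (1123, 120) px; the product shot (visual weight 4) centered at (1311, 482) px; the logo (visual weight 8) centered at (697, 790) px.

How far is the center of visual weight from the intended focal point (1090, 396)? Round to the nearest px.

Weights sum to 1 + 4 + 8 = 13.
x: (1·1123 + 4·1311 + 8·697) / 13 = 11943 / 13 ≈ 918.69
y: (1·120 + 4·482 + 8·790) / 13 = 8368 / 13 ≈ 643.69
Offset from (1090, 396): Δx ≈ -171.31, Δy ≈ 247.69; distance = √(Δx² + Δy²) ≈ 301.16.

≈ 301 px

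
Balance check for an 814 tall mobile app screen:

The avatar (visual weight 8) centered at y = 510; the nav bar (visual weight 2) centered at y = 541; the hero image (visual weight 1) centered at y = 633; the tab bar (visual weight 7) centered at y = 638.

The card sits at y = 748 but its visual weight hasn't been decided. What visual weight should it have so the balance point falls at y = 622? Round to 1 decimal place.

w ≈ 7.4

Existing Σw = 18 (8 + 2 + 1 + 7); existing moment 8·510 + 2·541 + 1·633 + 7·638 = 10261.
Set Σw·y/Σw = 622: (10261 + 748w) = 622·(18 + w).
Solving: w = (622·18 − 10261) / (748 − 622) = 935 / 126 ≈ 7.42.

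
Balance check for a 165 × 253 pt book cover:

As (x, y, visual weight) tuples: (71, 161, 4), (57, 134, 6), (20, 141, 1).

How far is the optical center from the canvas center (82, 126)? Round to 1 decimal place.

Σw = 4 + 6 + 1 = 11.
x: (4·71 + 6·57 + 1·20) / 11 = 646 / 11 ≈ 58.73
y: (4·161 + 6·134 + 1·141) / 11 = 1589 / 11 ≈ 144.45
From (82, 126): dx = -23.27, dy = 18.45, so the distance is √(dx²+dy²) ≈ 29.70.

≈ 29.7 pt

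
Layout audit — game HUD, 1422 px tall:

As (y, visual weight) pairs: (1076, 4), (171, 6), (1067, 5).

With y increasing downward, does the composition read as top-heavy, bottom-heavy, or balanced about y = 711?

Total weight = 4 + 6 + 5 = 15.
y: (4·1076 + 6·171 + 5·1067) / 15 = 10665 / 15 ≈ 711.00
711.00 = 711 exactly: balanced.

balanced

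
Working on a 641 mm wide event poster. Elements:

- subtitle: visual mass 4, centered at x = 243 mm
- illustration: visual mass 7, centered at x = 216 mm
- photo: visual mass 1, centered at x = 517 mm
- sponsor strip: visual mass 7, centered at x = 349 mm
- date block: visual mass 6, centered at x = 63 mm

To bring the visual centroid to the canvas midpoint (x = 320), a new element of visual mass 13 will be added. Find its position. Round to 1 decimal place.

After adding the new element, total weight = 4 + 7 + 1 + 7 + 6 + 13 = 38.
Along x: (5822 + 13·x) / 38 = 320 (existing moment 4·243 + 7·216 + 1·517 + 7·349 + 6·63 = 5822) ⇒ x = (12160 − 5822) / 13 ≈ 487.54.

x ≈ 487.5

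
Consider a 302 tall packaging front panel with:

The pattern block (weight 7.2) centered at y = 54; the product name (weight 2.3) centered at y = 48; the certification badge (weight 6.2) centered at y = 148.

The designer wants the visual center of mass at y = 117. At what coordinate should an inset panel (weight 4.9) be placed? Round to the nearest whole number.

With the inset panel, Σw becomes 7.2 + 2.3 + 6.2 + 4.9 = 20.6.
y: target moment 20.6×117 = 2410.2; current 7.2·54 + 2.3·48 + 6.2·148 = 1416.8; the inset panel supplies 993.4, so y = 993.4/4.9 ≈ 202.73.

y ≈ 203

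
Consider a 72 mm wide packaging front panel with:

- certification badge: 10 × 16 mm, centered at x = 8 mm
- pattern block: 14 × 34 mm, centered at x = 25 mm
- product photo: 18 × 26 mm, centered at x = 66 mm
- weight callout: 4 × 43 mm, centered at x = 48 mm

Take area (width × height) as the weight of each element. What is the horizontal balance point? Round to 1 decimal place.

x ≈ 41.0

Areas → weights: certification badge 10·16 = 160, pattern block 14·34 = 476, product photo 18·26 = 468, weight callout 4·43 = 172; Σw = 1276.
Σw·x = 160·8 + 476·25 + 468·66 + 172·48 = 52324, so x̄ = 52324/1276 ≈ 41.01.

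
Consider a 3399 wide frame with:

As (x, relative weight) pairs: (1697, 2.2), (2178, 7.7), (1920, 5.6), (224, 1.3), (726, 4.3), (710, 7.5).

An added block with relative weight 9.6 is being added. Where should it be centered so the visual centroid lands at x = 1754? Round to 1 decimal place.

x ≈ 2813.4

After adding the added block, total weight = 2.2 + 7.7 + 5.6 + 1.3 + 4.3 + 7.5 + 9.6 = 38.2.
x: target moment 38.2×1754 = 67002.8; current 2.2·1697 + 7.7·2178 + 5.6·1920 + 1.3·224 + 4.3·726 + 7.5·710 = 39994.0; the added block supplies 27008.8, so x = 27008.8/9.6 ≈ 2813.42.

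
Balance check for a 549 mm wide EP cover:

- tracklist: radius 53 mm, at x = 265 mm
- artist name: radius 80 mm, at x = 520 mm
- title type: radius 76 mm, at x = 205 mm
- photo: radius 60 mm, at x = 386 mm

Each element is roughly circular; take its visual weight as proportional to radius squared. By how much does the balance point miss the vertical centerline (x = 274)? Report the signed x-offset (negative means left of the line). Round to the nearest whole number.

≈ 84 mm

Weights ∝ r²: tracklist 53² = 2809, artist name 80² = 6400, title type 76² = 5776, photo 60² = 3600; Σw = 18585.
x-moment: 2809·265 + 6400·520 + 5776·205 + 3600·386 = 6646065; centroid 6646065/18585 ≈ 357.60.
Against x = 274, that's 357.60 − 274 = 83.60.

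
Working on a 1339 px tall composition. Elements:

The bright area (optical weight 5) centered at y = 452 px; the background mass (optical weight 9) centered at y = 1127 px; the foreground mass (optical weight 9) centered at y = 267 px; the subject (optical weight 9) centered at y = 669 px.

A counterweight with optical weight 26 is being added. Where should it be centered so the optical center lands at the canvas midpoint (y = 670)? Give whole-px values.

y ≈ 694

New total weight: (5 + 9 + 9 + 9) + 26 = 58.
y: target moment 58×670 = 38860; current 5·452 + 9·1127 + 9·267 + 9·669 = 20827; the counterweight supplies 18033, so y = 18033/26 ≈ 693.58.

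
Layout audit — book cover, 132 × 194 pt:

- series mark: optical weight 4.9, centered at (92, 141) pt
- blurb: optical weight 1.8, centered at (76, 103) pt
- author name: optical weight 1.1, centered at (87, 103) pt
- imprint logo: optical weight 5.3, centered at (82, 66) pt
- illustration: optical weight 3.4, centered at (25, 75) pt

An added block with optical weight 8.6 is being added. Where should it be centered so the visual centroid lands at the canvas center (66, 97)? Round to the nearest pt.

With the added block, Σw becomes 4.9 + 1.8 + 1.1 + 5.3 + 3.4 + 8.6 = 25.1.
x: target moment 25.1×66 = 1656.6; current 4.9·92 + 1.8·76 + 1.1·87 + 5.3·82 + 3.4·25 = 1202.9; the added block supplies 453.7, so x = 453.7/8.6 ≈ 52.76.
y: target moment 25.1×97 = 2434.7; current 4.9·141 + 1.8·103 + 1.1·103 + 5.3·66 + 3.4·75 = 1594.4; the added block supplies 840.3, so y = 840.3/8.6 ≈ 97.71.

(53, 98)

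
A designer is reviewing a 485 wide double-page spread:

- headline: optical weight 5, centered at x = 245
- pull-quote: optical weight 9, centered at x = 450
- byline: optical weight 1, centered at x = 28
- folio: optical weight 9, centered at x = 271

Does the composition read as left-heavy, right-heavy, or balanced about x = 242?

Total weight = 5 + 9 + 1 + 9 = 24.
x-moment: 5·245 + 9·450 + 1·28 + 9·271 = 7742; centroid 7742/24 ≈ 322.58.
Since 322.6 is right of 242, the composition reads right-heavy.

right-heavy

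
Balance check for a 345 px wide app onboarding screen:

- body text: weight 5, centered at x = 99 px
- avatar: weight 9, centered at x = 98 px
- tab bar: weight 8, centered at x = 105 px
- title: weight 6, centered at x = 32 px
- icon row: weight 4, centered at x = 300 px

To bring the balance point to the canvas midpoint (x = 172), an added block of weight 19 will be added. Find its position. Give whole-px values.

x ≈ 272

With the added block, Σw becomes 5 + 9 + 8 + 6 + 4 + 19 = 51.
x: need Σw·x = 51·172 = 8772. Existing = 5·99 + 9·98 + 8·105 + 6·32 + 4·300 = 3609. Remainder 5163 / 19 ≈ 271.74.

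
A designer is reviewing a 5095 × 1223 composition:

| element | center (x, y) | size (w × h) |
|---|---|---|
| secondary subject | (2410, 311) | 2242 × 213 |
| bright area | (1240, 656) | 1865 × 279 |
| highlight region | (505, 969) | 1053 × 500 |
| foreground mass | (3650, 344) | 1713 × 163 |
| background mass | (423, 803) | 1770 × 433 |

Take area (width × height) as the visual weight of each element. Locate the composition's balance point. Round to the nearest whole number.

(1325, 666)

Areas: secondary subject 2242·213 = 477546, bright area 1865·279 = 520335, highlight region 1053·500 = 526500, foreground mass 1713·163 = 279219, background mass 1770·433 = 766410. Total weight = 2570010.
Σw·x = 477546·2410 + 520335·1240 + 526500·505 + 279219·3650 + 766410·423 = 3405324540, so x̄ = 3405324540/2570010 ≈ 1325.02.
Σw·y = 477546·311 + 520335·656 + 526500·969 + 279219·344 + 766410·803 = 1711513632, so ȳ = 1711513632/2570010 ≈ 665.96.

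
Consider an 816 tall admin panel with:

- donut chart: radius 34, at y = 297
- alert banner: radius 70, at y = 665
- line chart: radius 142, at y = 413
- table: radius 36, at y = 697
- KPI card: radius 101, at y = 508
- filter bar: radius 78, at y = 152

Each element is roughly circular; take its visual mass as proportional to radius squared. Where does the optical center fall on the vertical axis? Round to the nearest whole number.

Weights ∝ r²: donut chart 34² = 1156, alert banner 70² = 4900, line chart 142² = 20164, table 36² = 1296, KPI card 101² = 10201, filter bar 78² = 6084; Σw = 43801.
Σw·y = 18939752; ȳ = 18939752/43801 ≈ 432.40.

y ≈ 432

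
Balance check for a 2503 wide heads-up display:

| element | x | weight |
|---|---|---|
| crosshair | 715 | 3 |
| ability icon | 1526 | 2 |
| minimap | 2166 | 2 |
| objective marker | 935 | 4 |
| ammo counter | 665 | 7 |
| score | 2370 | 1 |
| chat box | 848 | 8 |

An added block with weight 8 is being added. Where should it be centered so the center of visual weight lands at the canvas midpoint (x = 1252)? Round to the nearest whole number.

With the added block, Σw becomes 3 + 2 + 2 + 4 + 7 + 1 + 8 + 8 = 35.
x: target moment 35×1252 = 43820; current 3·715 + 2·1526 + 2·2166 + 4·935 + 7·665 + 1·2370 + 8·848 = 27078; the added block supplies 16742, so x = 16742/8 ≈ 2092.75.

x ≈ 2093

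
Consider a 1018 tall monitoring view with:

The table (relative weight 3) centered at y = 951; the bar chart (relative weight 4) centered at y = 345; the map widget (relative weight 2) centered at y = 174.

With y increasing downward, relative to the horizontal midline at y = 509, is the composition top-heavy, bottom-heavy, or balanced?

balanced

Total weight = 3 + 4 + 2 = 9.
Σw·y = 3·951 + 4·345 + 2·174 = 4581, so ȳ = 4581/9 ≈ 509.00.
That equals the midline 509 — balanced.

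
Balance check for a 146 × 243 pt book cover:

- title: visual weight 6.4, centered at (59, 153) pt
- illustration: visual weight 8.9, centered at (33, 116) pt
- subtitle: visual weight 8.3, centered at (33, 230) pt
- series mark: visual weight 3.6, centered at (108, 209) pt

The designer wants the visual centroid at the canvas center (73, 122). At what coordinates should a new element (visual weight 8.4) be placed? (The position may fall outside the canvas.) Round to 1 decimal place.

(150.6, -39.3)

New total weight: (6.4 + 8.9 + 8.3 + 3.6) + 8.4 = 35.6.
x: target moment 35.6×73 = 2598.8; current 6.4·59 + 8.9·33 + 8.3·33 + 3.6·108 = 1334.0; the new element supplies 1264.8, so x = 1264.8/8.4 ≈ 150.57.
y: target moment 35.6×122 = 4343.2; current 6.4·153 + 8.9·116 + 8.3·230 + 3.6·209 = 4673.0; the new element supplies -329.8, so y = -329.8/8.4 ≈ -39.26.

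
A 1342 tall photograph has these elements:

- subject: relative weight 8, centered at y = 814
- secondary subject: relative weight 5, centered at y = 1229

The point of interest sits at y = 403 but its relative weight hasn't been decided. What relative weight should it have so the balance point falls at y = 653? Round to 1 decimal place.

w ≈ 16.7

Known weights sum to 8 + 5 = 13; their moment is 8·814 + 5·1229 = 12657.
For the centroid to hit 653: (12657 + w·403) / (13 + w) = 653.
Rearranging, w·(403 − 653) = 653·13 − 12657 = -4168, so w ≈ -4168/-250 = 16.67.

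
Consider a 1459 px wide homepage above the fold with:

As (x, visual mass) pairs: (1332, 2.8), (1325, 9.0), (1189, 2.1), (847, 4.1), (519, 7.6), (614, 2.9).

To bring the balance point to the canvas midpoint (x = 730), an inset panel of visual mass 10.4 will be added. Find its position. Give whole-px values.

x ≈ 101

With the inset panel, Σw becomes 2.8 + 9.0 + 2.1 + 4.1 + 7.6 + 2.9 + 10.4 = 38.9.
x: target moment 38.9×730 = 28397.0; current 2.8·1332 + 9.0·1325 + 2.1·1189 + 4.1·847 + 7.6·519 + 2.9·614 = 27349.2; the inset panel supplies 1047.8, so x = 1047.8/10.4 ≈ 100.75.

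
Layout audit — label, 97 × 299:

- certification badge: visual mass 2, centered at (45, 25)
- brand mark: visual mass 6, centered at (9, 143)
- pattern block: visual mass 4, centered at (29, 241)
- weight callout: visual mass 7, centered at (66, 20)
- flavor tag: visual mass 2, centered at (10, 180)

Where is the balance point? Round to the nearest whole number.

(35, 113)

Total weight = 2 + 6 + 4 + 7 + 2 = 21.
Σw·x = 2·45 + 6·9 + 4·29 + 7·66 + 2·10 = 742, so x̄ = 742/21 ≈ 35.33.
Σw·y = 2·25 + 6·143 + 4·241 + 7·20 + 2·180 = 2372, so ȳ = 2372/21 ≈ 112.95.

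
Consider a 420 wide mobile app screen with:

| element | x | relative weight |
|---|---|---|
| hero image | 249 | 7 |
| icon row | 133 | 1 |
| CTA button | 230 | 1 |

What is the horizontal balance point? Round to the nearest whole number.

x ≈ 234

Weights sum to 7 + 1 + 1 = 9.
x: (7·249 + 1·133 + 1·230) / 9 = 2106 / 9 ≈ 234.00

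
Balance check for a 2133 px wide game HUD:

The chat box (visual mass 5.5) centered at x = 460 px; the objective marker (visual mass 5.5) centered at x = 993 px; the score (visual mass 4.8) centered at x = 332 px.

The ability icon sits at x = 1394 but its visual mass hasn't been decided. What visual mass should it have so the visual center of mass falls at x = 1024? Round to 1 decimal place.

Fixed elements: Σw = 5.5 + 5.5 + 4.8 = 15.8, Σw·x = 5.5·460 + 5.5·993 + 4.8·332 = 9585.1.
For the centroid to hit 1024: (9585.1 + w·1394) / (15.8 + w) = 1024.
Solving: w = (1024·15.8 − 9585.1) / (1394 − 1024) = 6594.1 / 370 ≈ 17.82.

w ≈ 17.8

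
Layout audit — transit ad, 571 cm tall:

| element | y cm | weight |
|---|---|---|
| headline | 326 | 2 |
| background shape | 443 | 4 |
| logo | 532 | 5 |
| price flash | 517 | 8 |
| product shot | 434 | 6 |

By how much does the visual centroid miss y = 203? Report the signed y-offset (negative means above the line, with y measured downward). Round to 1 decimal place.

≈ 270.0 cm

Weights sum to 2 + 4 + 5 + 8 + 6 = 25.
y-moment: 2·326 + 4·443 + 5·532 + 8·517 + 6·434 = 11824; centroid 11824/25 ≈ 472.96.
Offset from y = 203: 472.96 − 203 ≈ 269.96.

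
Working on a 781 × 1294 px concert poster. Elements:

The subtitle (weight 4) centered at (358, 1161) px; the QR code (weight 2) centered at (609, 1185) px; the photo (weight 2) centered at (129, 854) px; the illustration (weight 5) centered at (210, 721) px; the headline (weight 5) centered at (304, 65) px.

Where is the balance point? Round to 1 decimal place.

(304.3, 702.9)

Total weight = 4 + 2 + 2 + 5 + 5 = 18.
Σw·x = 4·358 + 2·609 + 2·129 + 5·210 + 5·304 = 5478, so x̄ = 5478/18 ≈ 304.33.
Σw·y = 4·1161 + 2·1185 + 2·854 + 5·721 + 5·65 = 12652, so ȳ = 12652/18 ≈ 702.89.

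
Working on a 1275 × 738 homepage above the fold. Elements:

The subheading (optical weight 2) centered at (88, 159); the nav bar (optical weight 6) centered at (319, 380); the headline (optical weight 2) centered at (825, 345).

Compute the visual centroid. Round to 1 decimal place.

Σw = 2 + 6 + 2 = 10.
Σw·x = 2·88 + 6·319 + 2·825 = 3740, so x̄ = 3740/10 ≈ 374.00.
Σw·y = 2·159 + 6·380 + 2·345 = 3288, so ȳ = 3288/10 ≈ 328.80.

(374.0, 328.8)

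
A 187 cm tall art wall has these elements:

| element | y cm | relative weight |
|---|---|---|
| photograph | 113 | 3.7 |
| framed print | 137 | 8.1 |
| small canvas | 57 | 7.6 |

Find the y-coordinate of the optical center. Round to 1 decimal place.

Total weight = 3.7 + 8.1 + 7.6 = 19.4.
y: (3.7·113 + 8.1·137 + 7.6·57) / 19.4 = 1961.0 / 19.4 ≈ 101.08

y ≈ 101.1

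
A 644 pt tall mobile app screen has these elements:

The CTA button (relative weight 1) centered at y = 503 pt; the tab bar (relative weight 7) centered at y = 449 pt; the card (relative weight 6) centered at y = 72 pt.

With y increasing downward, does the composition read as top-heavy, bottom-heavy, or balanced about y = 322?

Total weight = 1 + 7 + 6 = 14.
y: (1·503 + 7·449 + 6·72) / 14 = 4078 / 14 ≈ 291.29
291.3 vs midline 322 → top-heavy.

top-heavy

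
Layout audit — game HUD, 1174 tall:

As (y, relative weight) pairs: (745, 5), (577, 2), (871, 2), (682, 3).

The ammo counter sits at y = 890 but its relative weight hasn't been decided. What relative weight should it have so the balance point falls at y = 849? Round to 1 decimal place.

Existing Σw = 12 (5 + 2 + 2 + 3); existing moment 5·745 + 2·577 + 2·871 + 3·682 = 8667.
For the centroid to hit 849: (8667 + w·890) / (12 + w) = 849.
Solving: w = (849·12 − 8667) / (890 − 849) = 1521 / 41 ≈ 37.10.

w ≈ 37.1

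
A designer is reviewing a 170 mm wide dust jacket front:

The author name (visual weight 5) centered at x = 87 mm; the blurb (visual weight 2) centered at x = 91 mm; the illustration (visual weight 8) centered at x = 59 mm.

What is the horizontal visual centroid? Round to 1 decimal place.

x ≈ 72.6

Σw = 5 + 2 + 8 = 15.
Σw·x = 5·87 + 2·91 + 8·59 = 1089, so x̄ = 1089/15 ≈ 72.60.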